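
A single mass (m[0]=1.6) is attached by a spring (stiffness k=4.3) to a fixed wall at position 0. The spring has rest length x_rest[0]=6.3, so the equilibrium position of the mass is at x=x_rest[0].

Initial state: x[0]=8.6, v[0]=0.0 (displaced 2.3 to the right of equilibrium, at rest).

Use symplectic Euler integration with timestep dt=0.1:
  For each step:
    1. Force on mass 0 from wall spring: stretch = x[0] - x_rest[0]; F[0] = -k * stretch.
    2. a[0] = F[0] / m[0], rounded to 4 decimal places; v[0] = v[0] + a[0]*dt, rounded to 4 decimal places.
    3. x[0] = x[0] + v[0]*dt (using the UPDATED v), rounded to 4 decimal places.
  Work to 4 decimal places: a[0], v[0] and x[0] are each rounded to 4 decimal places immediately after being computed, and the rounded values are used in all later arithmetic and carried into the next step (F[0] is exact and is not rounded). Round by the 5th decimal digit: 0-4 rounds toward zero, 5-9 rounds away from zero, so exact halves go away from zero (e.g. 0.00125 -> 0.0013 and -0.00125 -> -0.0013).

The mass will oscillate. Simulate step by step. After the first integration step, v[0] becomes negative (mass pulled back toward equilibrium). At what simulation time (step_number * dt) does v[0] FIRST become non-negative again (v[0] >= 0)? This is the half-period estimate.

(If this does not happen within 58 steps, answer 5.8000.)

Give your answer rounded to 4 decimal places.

Step 0: x=[8.6000] v=[0.0000]
Step 1: x=[8.5382] v=[-0.6181]
Step 2: x=[8.4162] v=[-1.2196]
Step 3: x=[8.2374] v=[-1.7883]
Step 4: x=[8.0065] v=[-2.3090]
Step 5: x=[7.7297] v=[-2.7676]
Step 6: x=[7.4145] v=[-3.1518]
Step 7: x=[7.0694] v=[-3.4513]
Step 8: x=[6.7036] v=[-3.6581]
Step 9: x=[6.3269] v=[-3.7666]
Step 10: x=[5.9495] v=[-3.7738]
Step 11: x=[5.5815] v=[-3.6796]
Step 12: x=[5.2329] v=[-3.4865]
Step 13: x=[4.9129] v=[-3.1997]
Step 14: x=[4.6302] v=[-2.8269]
Step 15: x=[4.3924] v=[-2.3781]
Step 16: x=[4.2059] v=[-1.8654]
Step 17: x=[4.0756] v=[-1.3026]
Step 18: x=[4.0051] v=[-0.7048]
Step 19: x=[3.9963] v=[-0.0881]
Step 20: x=[4.0494] v=[0.5310]
First v>=0 after going negative at step 20, time=2.0000

Answer: 2.0000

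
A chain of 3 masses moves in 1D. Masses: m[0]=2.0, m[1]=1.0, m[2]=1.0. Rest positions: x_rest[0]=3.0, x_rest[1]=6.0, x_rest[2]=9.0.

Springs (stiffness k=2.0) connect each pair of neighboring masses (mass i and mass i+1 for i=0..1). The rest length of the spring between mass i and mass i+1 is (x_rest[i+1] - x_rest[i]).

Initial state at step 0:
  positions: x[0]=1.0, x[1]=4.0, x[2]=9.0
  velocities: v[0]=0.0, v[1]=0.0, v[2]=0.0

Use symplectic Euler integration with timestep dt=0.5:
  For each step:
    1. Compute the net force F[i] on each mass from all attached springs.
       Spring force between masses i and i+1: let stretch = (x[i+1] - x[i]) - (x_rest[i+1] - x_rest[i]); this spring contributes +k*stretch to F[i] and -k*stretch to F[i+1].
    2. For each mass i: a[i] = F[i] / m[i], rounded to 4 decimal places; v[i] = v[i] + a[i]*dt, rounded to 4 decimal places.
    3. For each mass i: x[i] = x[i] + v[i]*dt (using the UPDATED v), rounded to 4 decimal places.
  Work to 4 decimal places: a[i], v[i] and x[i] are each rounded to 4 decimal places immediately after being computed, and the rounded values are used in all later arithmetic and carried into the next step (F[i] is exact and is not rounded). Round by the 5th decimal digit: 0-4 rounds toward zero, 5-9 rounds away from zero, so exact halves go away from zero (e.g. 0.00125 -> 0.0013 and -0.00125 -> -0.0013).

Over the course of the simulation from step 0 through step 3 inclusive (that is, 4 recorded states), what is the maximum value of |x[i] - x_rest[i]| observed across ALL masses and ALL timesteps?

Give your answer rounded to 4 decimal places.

Answer: 2.2500

Derivation:
Step 0: x=[1.0000 4.0000 9.0000] v=[0.0000 0.0000 0.0000]
Step 1: x=[1.0000 5.0000 8.0000] v=[0.0000 2.0000 -2.0000]
Step 2: x=[1.2500 5.5000 7.0000] v=[0.5000 1.0000 -2.0000]
Step 3: x=[1.8125 4.6250 6.7500] v=[1.1250 -1.7500 -0.5000]
Max displacement = 2.2500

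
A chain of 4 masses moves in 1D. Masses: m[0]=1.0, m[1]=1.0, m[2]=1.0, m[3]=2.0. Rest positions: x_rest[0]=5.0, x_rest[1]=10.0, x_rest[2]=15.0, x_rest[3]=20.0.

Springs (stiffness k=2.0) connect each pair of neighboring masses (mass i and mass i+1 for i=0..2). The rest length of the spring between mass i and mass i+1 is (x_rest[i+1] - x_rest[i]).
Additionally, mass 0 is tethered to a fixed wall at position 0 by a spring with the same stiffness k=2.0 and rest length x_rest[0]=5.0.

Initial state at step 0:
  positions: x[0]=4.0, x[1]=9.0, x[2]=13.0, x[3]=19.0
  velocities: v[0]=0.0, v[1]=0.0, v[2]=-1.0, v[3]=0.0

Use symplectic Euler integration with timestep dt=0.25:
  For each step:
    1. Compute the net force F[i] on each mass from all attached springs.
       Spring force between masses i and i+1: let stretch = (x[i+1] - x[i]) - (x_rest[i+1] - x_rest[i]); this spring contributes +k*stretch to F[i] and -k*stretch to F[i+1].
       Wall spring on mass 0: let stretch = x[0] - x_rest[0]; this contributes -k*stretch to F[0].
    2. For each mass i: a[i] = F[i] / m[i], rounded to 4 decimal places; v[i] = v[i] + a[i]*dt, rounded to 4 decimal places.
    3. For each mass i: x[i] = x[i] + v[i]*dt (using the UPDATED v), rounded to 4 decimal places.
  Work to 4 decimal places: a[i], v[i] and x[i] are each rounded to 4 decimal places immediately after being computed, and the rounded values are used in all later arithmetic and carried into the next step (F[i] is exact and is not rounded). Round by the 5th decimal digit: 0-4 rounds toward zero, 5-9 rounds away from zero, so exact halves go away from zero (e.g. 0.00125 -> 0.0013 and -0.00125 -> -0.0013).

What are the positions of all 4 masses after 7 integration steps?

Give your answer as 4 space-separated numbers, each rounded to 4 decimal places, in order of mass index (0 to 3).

Answer: 4.5233 9.4897 14.1652 18.2530

Derivation:
Step 0: x=[4.0000 9.0000 13.0000 19.0000] v=[0.0000 0.0000 -1.0000 0.0000]
Step 1: x=[4.1250 8.8750 13.0000 18.9375] v=[0.5000 -0.5000 0.0000 -0.2500]
Step 2: x=[4.3281 8.6719 13.2266 18.8164] v=[0.8125 -0.8125 0.9063 -0.4844]
Step 3: x=[4.5332 8.4951 13.5826 18.6584] v=[0.8204 -0.7071 1.4239 -0.6319]
Step 4: x=[4.6669 8.4590 13.9371 18.4957] v=[0.5348 -0.1443 1.4181 -0.6509]
Step 5: x=[4.6913 8.6337 14.1767 18.3606] v=[0.0974 0.6987 0.9584 -0.5406]
Step 6: x=[4.6220 9.0085 14.2464 18.2765] v=[-0.2771 1.4990 0.2789 -0.3366]
Step 7: x=[4.5233 9.4897 14.1652 18.2530] v=[-0.3949 1.9247 -0.3250 -0.0941]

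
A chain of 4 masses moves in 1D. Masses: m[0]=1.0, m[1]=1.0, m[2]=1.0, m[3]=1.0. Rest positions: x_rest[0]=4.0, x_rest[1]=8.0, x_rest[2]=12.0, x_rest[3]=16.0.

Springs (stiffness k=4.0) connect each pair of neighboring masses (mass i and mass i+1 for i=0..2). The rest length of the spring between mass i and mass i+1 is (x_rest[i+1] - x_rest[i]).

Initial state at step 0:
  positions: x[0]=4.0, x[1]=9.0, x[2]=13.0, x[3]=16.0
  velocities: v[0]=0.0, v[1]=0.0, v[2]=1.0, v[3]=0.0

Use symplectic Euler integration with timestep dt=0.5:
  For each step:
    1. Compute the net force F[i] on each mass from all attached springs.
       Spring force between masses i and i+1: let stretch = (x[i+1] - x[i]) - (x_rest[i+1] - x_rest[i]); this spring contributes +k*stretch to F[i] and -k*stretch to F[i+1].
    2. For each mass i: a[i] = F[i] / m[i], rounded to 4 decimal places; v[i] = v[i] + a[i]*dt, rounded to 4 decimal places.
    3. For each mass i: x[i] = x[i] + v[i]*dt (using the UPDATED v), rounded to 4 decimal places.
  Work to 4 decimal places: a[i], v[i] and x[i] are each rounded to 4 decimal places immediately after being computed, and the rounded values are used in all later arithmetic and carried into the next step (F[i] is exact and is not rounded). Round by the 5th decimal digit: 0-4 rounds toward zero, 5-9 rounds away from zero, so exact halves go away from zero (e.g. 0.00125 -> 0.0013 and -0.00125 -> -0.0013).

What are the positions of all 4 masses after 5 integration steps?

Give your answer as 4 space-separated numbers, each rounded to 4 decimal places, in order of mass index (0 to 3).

Step 0: x=[4.0000 9.0000 13.0000 16.0000] v=[0.0000 0.0000 1.0000 0.0000]
Step 1: x=[5.0000 8.0000 12.5000 17.0000] v=[2.0000 -2.0000 -1.0000 2.0000]
Step 2: x=[5.0000 8.5000 12.0000 17.5000] v=[0.0000 1.0000 -1.0000 1.0000]
Step 3: x=[4.5000 9.0000 13.5000 16.5000] v=[-1.0000 1.0000 3.0000 -2.0000]
Step 4: x=[4.5000 9.5000 13.5000 16.5000] v=[0.0000 1.0000 0.0000 0.0000]
Step 5: x=[5.5000 9.0000 12.5000 17.5000] v=[2.0000 -1.0000 -2.0000 2.0000]

Answer: 5.5000 9.0000 12.5000 17.5000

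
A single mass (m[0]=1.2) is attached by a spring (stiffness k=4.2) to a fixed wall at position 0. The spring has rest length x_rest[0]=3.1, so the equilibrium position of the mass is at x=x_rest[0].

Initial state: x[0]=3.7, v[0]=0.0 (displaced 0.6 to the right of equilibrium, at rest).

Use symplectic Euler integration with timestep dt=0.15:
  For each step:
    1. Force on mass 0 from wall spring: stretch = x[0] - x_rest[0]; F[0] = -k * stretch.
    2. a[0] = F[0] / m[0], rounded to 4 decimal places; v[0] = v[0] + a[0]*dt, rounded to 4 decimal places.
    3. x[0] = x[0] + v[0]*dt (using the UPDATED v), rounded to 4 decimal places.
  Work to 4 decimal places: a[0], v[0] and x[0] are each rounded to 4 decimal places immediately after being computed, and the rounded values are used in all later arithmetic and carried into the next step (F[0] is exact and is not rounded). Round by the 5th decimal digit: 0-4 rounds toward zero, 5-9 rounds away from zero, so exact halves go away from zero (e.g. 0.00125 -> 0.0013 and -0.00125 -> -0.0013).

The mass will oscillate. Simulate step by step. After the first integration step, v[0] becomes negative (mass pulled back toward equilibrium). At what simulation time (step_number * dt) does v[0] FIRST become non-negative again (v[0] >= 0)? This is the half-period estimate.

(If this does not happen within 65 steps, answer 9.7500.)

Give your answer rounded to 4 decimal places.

Step 0: x=[3.7000] v=[0.0000]
Step 1: x=[3.6528] v=[-0.3150]
Step 2: x=[3.5620] v=[-0.6052]
Step 3: x=[3.4348] v=[-0.8478]
Step 4: x=[3.2813] v=[-1.0236]
Step 5: x=[3.1135] v=[-1.1188]
Step 6: x=[2.9446] v=[-1.1259]
Step 7: x=[2.7880] v=[-1.0443]
Step 8: x=[2.6559] v=[-0.8805]
Step 9: x=[2.5588] v=[-0.6473]
Step 10: x=[2.5043] v=[-0.3632]
Step 11: x=[2.4967] v=[-0.0505]
Step 12: x=[2.5366] v=[0.2662]
First v>=0 after going negative at step 12, time=1.8000

Answer: 1.8000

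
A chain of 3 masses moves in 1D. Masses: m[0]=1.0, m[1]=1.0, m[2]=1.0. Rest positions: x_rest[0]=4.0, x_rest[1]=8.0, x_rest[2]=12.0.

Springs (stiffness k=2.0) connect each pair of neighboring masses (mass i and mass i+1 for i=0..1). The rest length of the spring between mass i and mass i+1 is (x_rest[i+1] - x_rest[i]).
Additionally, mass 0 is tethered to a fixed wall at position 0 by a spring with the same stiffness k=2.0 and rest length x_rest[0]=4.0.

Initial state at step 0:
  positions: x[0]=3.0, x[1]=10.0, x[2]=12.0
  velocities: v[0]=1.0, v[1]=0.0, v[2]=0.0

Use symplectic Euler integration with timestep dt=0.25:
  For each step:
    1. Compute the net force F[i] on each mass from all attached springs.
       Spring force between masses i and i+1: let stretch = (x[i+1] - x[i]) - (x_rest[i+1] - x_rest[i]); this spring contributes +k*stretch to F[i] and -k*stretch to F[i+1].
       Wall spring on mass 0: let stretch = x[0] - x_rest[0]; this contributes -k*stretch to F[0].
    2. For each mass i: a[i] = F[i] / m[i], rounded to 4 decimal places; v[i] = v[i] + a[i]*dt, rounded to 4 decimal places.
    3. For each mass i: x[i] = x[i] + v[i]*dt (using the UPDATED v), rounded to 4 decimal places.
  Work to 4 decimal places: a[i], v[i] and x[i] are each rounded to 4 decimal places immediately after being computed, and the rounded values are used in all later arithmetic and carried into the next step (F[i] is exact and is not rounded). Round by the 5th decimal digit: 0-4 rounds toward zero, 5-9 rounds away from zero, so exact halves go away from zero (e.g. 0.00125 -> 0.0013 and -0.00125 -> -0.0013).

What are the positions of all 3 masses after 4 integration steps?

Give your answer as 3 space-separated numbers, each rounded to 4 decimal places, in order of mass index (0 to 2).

Step 0: x=[3.0000 10.0000 12.0000] v=[1.0000 0.0000 0.0000]
Step 1: x=[3.7500 9.3750 12.2500] v=[3.0000 -2.5000 1.0000]
Step 2: x=[4.7344 8.4063 12.6406] v=[3.9375 -3.8750 1.5625]
Step 3: x=[5.5860 7.5079 13.0020] v=[3.4063 -3.5938 1.4454]
Step 4: x=[5.9796 7.0560 13.1766] v=[1.5743 -1.8077 0.6984]

Answer: 5.9796 7.0560 13.1766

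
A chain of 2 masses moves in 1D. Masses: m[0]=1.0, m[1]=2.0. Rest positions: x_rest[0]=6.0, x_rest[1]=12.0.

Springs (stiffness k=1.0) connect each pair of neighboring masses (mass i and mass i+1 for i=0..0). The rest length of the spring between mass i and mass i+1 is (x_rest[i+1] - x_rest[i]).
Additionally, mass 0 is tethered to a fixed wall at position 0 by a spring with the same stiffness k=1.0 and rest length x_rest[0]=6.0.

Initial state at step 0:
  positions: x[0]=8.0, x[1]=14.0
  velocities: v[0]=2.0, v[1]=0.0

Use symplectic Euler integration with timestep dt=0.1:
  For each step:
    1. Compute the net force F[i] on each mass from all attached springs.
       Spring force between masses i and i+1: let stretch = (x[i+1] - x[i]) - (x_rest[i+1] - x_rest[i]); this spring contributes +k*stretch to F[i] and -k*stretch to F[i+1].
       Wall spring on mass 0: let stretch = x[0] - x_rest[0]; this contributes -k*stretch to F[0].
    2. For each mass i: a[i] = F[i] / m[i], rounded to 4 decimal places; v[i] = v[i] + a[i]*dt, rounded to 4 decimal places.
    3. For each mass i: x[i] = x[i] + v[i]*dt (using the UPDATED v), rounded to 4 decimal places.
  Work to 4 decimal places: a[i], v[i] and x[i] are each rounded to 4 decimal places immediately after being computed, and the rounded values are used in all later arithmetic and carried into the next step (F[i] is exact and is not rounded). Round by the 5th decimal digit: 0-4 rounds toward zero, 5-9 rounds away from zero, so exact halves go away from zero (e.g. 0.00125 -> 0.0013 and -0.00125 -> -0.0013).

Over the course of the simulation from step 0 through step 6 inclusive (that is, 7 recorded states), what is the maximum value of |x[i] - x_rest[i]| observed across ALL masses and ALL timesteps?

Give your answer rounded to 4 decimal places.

Step 0: x=[8.0000 14.0000] v=[2.0000 0.0000]
Step 1: x=[8.1800 14.0000] v=[1.8000 0.0000]
Step 2: x=[8.3364 14.0009] v=[1.5640 0.0090]
Step 3: x=[8.4661 14.0035] v=[1.2968 0.0258]
Step 4: x=[8.5665 14.0084] v=[1.0039 0.0489]
Step 5: x=[8.6356 14.0161] v=[0.6914 0.0768]
Step 6: x=[8.6722 14.0269] v=[0.3659 0.1078]
Max displacement = 2.6722

Answer: 2.6722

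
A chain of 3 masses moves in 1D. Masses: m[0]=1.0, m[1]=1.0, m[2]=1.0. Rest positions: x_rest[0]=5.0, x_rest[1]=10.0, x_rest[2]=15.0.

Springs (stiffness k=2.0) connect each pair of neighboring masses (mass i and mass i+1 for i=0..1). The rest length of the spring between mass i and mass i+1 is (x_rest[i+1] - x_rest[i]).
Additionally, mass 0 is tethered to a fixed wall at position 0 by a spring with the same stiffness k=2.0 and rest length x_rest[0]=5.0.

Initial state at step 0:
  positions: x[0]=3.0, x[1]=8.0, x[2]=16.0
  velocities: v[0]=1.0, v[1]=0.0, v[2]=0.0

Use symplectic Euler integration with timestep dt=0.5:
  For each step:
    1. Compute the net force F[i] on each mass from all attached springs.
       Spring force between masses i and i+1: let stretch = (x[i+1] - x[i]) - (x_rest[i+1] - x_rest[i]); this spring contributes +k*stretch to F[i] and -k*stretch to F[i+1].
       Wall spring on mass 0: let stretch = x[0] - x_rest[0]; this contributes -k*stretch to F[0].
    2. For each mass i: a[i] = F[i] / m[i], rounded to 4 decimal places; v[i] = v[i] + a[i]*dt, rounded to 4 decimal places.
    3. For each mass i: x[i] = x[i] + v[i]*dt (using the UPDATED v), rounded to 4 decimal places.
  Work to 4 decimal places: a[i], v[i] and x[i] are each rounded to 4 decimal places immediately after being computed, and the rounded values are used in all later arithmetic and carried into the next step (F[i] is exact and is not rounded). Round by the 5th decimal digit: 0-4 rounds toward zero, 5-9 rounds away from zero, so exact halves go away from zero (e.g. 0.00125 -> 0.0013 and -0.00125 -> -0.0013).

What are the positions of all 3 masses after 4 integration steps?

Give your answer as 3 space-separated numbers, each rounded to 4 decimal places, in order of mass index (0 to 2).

Answer: 6.5625 10.2500 14.5625

Derivation:
Step 0: x=[3.0000 8.0000 16.0000] v=[1.0000 0.0000 0.0000]
Step 1: x=[4.5000 9.5000 14.5000] v=[3.0000 3.0000 -3.0000]
Step 2: x=[6.2500 11.0000 13.0000] v=[3.5000 3.0000 -3.0000]
Step 3: x=[7.2500 11.1250 13.0000] v=[2.0000 0.2500 0.0000]
Step 4: x=[6.5625 10.2500 14.5625] v=[-1.3750 -1.7500 3.1250]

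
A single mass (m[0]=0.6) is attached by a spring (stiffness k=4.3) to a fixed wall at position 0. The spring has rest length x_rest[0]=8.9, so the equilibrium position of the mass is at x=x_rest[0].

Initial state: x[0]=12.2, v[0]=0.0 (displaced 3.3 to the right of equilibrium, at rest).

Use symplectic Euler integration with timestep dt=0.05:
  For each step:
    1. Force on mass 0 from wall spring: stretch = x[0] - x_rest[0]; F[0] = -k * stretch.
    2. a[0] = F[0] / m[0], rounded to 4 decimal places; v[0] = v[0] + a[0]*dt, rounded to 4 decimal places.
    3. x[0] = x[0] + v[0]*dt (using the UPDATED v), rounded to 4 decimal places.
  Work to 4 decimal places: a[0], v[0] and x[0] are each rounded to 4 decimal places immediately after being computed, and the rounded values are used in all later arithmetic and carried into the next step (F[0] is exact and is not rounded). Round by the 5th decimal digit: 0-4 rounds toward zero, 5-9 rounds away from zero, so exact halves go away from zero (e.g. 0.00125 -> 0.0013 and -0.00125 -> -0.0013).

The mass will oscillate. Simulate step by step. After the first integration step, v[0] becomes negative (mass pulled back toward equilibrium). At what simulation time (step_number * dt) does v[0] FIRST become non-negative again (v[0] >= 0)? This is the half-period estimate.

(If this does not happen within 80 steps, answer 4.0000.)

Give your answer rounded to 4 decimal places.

Step 0: x=[12.2000] v=[0.0000]
Step 1: x=[12.1409] v=[-1.1825]
Step 2: x=[12.0237] v=[-2.3438]
Step 3: x=[11.8505] v=[-3.4631]
Step 4: x=[11.6245] v=[-4.5204]
Step 5: x=[11.3497] v=[-5.4967]
Step 6: x=[11.0310] v=[-6.3745]
Step 7: x=[10.6741] v=[-7.1381]
Step 8: x=[10.2854] v=[-7.7738]
Step 9: x=[9.8719] v=[-8.2702]
Step 10: x=[9.4410] v=[-8.6185]
Step 11: x=[9.0004] v=[-8.8124]
Step 12: x=[8.5580] v=[-8.8484]
Step 13: x=[8.1217] v=[-8.7259]
Step 14: x=[7.6994] v=[-8.4470]
Step 15: x=[7.2986] v=[-8.0168]
Step 16: x=[6.9265] v=[-7.4430]
Step 17: x=[6.5897] v=[-6.7358]
Step 18: x=[6.2943] v=[-5.9079]
Step 19: x=[6.0456] v=[-4.9742]
Step 20: x=[5.8480] v=[-3.9514]
Step 21: x=[5.7051] v=[-2.8578]
Step 22: x=[5.6195] v=[-1.7130]
Step 23: x=[5.5926] v=[-0.5375]
Step 24: x=[5.6250] v=[0.6477]
First v>=0 after going negative at step 24, time=1.2000

Answer: 1.2000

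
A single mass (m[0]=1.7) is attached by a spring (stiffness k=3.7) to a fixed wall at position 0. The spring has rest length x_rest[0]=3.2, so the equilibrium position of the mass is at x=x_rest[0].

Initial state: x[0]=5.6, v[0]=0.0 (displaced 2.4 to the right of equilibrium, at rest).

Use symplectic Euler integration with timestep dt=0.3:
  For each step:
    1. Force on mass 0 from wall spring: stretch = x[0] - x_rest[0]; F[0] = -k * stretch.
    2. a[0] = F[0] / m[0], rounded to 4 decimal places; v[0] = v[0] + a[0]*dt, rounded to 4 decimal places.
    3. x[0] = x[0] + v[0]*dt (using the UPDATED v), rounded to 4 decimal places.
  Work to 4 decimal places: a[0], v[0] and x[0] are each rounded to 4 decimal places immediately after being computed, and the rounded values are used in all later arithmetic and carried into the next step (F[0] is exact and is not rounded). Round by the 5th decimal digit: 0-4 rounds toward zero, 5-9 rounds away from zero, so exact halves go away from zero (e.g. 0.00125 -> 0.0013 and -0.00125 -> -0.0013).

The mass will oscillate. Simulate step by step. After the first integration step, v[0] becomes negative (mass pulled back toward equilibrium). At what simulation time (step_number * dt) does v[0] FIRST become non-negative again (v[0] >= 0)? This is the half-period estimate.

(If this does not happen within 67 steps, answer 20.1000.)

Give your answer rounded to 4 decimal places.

Step 0: x=[5.6000] v=[0.0000]
Step 1: x=[5.1299] v=[-1.5671]
Step 2: x=[4.2817] v=[-2.8272]
Step 3: x=[3.2217] v=[-3.5335]
Step 4: x=[2.1574] v=[-3.5477]
Step 5: x=[1.2973] v=[-2.8669]
Step 6: x=[0.8100] v=[-1.6245]
Step 7: x=[0.7908] v=[-0.0640]
Step 8: x=[1.2435] v=[1.5091]
First v>=0 after going negative at step 8, time=2.4000

Answer: 2.4000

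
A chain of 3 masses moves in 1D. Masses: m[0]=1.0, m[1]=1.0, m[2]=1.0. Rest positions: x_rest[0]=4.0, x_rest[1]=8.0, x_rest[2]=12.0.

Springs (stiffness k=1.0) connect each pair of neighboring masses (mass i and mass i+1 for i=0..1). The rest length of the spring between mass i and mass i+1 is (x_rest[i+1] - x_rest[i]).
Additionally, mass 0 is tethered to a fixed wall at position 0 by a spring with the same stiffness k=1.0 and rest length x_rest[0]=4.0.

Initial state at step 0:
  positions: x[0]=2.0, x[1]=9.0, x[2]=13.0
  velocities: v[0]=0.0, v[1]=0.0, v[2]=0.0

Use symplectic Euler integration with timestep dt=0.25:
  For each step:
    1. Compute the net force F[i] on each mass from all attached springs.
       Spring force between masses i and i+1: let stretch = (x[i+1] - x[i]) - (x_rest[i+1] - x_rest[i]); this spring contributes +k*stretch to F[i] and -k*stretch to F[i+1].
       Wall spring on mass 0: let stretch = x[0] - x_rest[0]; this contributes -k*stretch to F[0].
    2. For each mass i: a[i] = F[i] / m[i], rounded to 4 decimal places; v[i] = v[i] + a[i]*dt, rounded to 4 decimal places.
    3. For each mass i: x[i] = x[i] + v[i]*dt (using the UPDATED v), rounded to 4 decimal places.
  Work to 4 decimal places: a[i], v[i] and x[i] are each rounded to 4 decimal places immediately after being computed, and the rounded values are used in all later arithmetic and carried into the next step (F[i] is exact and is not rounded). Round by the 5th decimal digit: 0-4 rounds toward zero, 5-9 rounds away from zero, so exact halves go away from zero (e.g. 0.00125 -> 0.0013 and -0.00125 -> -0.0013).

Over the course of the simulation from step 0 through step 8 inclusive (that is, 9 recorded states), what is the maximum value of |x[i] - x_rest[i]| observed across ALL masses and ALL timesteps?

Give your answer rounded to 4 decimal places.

Answer: 2.0033

Derivation:
Step 0: x=[2.0000 9.0000 13.0000] v=[0.0000 0.0000 0.0000]
Step 1: x=[2.3125 8.8125 13.0000] v=[1.2500 -0.7500 0.0000]
Step 2: x=[2.8867 8.4805 12.9883] v=[2.2969 -1.3281 -0.0469]
Step 3: x=[3.6301 8.0806 12.9448] v=[2.9737 -1.5996 -0.1739]
Step 4: x=[4.4248 7.7066 12.8473] v=[3.1788 -1.4962 -0.3900]
Step 5: x=[5.1481 7.4487 12.6785] v=[2.8931 -1.0315 -0.6752]
Step 6: x=[5.6934 7.3739 12.4328] v=[2.1812 -0.2992 -0.9827]
Step 7: x=[5.9879 7.5103 12.1210] v=[1.1780 0.5454 -1.2474]
Step 8: x=[6.0033 7.8397 11.7710] v=[0.0616 1.3175 -1.4001]
Max displacement = 2.0033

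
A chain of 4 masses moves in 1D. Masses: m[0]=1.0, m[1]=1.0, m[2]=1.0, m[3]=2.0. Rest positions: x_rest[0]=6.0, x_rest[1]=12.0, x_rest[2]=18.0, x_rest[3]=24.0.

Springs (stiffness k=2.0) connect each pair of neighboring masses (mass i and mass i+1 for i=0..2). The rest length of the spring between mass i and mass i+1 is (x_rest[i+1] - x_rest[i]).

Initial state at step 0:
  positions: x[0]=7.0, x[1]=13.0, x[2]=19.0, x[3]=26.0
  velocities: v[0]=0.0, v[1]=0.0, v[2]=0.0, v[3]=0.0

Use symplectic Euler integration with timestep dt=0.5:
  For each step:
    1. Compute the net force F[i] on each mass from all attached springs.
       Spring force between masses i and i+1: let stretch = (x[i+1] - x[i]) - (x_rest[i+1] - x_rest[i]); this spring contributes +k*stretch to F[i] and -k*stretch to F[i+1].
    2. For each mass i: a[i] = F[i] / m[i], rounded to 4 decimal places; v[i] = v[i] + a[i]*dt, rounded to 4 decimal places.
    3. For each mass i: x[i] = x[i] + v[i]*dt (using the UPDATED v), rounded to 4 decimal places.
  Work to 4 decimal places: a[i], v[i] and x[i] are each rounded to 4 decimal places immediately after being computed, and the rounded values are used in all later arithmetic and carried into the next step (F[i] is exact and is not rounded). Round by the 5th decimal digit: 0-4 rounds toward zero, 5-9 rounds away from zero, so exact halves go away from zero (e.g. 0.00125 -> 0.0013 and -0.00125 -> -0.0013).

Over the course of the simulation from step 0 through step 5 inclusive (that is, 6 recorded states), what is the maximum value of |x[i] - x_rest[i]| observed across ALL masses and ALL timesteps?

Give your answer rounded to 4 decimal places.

Step 0: x=[7.0000 13.0000 19.0000 26.0000] v=[0.0000 0.0000 0.0000 0.0000]
Step 1: x=[7.0000 13.0000 19.5000 25.7500] v=[0.0000 0.0000 1.0000 -0.5000]
Step 2: x=[7.0000 13.2500 19.8750 25.4375] v=[0.0000 0.5000 0.7500 -0.6250]
Step 3: x=[7.1250 13.6875 19.7188 25.2344] v=[0.2500 0.8750 -0.3125 -0.4063]
Step 4: x=[7.5313 13.8594 19.3047 25.1524] v=[0.8125 0.3438 -0.8282 -0.1641]
Step 5: x=[8.1016 13.5899 19.0918 25.1084] v=[1.1406 -0.5390 -0.4258 -0.0880]
Max displacement = 2.1016

Answer: 2.1016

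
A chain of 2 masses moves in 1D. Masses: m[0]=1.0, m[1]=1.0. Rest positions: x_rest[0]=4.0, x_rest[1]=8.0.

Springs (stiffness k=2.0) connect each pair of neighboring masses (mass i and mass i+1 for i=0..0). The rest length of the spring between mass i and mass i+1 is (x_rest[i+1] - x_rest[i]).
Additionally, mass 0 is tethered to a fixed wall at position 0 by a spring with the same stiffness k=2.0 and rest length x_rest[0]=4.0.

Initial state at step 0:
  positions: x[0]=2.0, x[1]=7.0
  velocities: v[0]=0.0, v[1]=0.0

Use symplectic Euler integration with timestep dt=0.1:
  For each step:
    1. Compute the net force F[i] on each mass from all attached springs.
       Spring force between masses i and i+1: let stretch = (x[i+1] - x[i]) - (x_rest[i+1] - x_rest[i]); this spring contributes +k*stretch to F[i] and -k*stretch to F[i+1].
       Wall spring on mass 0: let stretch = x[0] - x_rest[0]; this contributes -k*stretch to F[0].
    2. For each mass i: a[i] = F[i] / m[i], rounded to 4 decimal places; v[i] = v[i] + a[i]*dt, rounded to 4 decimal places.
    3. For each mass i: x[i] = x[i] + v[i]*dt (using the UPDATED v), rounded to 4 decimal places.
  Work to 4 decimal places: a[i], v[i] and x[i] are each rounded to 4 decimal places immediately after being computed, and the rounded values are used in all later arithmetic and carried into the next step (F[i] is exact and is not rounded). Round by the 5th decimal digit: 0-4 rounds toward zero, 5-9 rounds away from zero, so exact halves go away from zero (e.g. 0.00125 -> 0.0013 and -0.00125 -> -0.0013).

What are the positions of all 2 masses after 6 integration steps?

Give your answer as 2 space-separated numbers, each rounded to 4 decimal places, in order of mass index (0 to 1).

Step 0: x=[2.0000 7.0000] v=[0.0000 0.0000]
Step 1: x=[2.0600 6.9800] v=[0.6000 -0.2000]
Step 2: x=[2.1772 6.9416] v=[1.1720 -0.3840]
Step 3: x=[2.3461 6.8879] v=[1.6894 -0.5369]
Step 4: x=[2.5590 6.8234] v=[2.1285 -0.6453]
Step 5: x=[2.8060 6.7536] v=[2.4696 -0.6982]
Step 6: x=[3.0758 6.6848] v=[2.6979 -0.6877]

Answer: 3.0758 6.6848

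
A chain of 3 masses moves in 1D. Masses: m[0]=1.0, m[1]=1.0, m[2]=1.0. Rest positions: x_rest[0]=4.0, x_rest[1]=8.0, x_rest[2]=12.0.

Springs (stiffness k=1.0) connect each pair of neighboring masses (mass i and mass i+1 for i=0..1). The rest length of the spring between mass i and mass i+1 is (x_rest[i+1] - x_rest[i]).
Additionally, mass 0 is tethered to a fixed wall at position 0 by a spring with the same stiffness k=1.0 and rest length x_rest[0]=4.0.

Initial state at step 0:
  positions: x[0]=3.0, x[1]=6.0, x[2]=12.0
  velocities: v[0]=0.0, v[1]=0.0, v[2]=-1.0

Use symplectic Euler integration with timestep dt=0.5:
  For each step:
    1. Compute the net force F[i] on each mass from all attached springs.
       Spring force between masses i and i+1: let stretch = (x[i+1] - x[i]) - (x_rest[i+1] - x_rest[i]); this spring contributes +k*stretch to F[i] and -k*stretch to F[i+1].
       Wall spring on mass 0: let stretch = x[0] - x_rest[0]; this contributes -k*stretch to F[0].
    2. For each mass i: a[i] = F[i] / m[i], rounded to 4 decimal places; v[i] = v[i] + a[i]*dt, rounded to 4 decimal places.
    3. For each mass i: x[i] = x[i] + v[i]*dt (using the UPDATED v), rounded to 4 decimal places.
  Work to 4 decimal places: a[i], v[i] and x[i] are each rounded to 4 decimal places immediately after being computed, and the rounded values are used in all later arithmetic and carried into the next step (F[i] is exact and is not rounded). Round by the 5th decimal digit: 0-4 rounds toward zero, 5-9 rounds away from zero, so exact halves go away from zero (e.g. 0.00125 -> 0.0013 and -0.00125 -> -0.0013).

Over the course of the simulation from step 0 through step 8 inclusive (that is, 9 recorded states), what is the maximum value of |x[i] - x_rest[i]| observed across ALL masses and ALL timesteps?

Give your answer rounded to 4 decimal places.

Step 0: x=[3.0000 6.0000 12.0000] v=[0.0000 0.0000 -1.0000]
Step 1: x=[3.0000 6.7500 11.0000] v=[0.0000 1.5000 -2.0000]
Step 2: x=[3.1875 7.6250 9.9375] v=[0.3750 1.7500 -2.1250]
Step 3: x=[3.6875 7.9688 9.2969] v=[1.0000 0.6875 -1.2813]
Step 4: x=[4.3360 7.5743 9.3243] v=[1.2969 -0.7891 0.0547]
Step 5: x=[4.7101 6.8077 9.9142] v=[0.7481 -1.5333 1.1797]
Step 6: x=[4.4310 6.2933 10.7275] v=[-0.5582 -1.0289 1.6265]
Step 7: x=[3.5097 6.4219 11.4322] v=[-1.8426 0.2571 1.4094]
Step 8: x=[2.4390 7.0750 11.8844] v=[-2.1414 1.3062 0.9043]
Max displacement = 2.7031

Answer: 2.7031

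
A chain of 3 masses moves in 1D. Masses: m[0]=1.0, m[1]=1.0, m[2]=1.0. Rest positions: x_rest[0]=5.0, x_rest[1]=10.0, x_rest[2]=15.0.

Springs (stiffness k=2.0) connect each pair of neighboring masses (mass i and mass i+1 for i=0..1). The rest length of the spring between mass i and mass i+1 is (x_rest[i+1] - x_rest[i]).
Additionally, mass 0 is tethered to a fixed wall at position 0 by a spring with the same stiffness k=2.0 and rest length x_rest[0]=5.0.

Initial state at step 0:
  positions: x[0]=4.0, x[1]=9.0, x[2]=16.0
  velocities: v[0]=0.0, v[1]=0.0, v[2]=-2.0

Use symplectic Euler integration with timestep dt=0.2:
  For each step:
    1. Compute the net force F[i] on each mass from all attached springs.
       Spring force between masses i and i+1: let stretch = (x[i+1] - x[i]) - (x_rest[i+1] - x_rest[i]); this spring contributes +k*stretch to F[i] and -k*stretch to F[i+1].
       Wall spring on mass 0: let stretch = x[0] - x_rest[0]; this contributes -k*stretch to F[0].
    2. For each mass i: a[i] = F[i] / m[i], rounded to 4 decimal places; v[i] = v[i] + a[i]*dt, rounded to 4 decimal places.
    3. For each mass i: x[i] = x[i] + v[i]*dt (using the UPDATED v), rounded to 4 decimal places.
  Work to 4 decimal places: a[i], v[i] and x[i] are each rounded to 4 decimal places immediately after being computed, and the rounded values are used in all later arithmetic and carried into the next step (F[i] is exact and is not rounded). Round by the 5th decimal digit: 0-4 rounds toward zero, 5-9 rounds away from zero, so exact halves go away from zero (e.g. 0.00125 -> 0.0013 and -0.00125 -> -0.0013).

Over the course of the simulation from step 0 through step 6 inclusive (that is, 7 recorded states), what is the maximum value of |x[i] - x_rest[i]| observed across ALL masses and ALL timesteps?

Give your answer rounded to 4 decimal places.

Answer: 2.4471

Derivation:
Step 0: x=[4.0000 9.0000 16.0000] v=[0.0000 0.0000 -2.0000]
Step 1: x=[4.0800 9.1600 15.4400] v=[0.4000 0.8000 -2.8000]
Step 2: x=[4.2400 9.4160 14.7776] v=[0.8000 1.2800 -3.3120]
Step 3: x=[4.4749 9.6868 14.0863] v=[1.1744 1.3542 -3.4566]
Step 4: x=[4.7687 9.8926 13.4430] v=[1.4692 1.0292 -3.2164]
Step 5: x=[5.0910 9.9726 12.9157] v=[1.6113 0.3998 -2.6366]
Step 6: x=[5.3965 9.8975 12.5529] v=[1.5275 -0.3756 -1.8138]
Max displacement = 2.4471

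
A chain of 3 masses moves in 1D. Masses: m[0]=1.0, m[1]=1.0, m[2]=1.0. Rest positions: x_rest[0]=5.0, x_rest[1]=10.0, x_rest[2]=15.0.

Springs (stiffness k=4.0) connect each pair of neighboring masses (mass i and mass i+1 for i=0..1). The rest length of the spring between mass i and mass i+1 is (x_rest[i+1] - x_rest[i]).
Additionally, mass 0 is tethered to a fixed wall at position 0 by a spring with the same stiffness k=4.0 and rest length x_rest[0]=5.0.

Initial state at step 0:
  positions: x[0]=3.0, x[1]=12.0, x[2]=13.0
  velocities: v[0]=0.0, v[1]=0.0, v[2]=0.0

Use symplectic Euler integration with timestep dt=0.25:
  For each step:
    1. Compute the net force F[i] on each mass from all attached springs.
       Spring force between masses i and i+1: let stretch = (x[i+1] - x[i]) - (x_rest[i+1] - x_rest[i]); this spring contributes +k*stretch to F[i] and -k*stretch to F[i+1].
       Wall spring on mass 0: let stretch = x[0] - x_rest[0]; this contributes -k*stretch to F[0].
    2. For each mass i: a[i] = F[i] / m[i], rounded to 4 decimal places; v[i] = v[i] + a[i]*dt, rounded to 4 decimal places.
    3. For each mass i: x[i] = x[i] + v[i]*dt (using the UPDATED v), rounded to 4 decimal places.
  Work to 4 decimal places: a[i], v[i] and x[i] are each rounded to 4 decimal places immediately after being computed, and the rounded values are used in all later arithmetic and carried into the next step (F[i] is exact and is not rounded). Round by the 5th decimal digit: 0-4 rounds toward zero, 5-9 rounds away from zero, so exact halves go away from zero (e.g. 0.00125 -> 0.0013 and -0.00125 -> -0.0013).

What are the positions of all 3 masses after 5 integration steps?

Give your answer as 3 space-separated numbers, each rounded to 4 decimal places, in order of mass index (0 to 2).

Answer: 3.7187 10.8262 14.4707

Derivation:
Step 0: x=[3.0000 12.0000 13.0000] v=[0.0000 0.0000 0.0000]
Step 1: x=[4.5000 10.0000 14.0000] v=[6.0000 -8.0000 4.0000]
Step 2: x=[6.2500 7.6250 15.2500] v=[7.0000 -9.5000 5.0000]
Step 3: x=[6.7813 6.8125 15.8438] v=[2.1250 -3.2500 2.3750]
Step 4: x=[5.6250 8.2500 15.4297] v=[-4.6251 5.7501 -1.6563]
Step 5: x=[3.7187 10.8262 14.4707] v=[-7.6251 10.3048 -3.8360]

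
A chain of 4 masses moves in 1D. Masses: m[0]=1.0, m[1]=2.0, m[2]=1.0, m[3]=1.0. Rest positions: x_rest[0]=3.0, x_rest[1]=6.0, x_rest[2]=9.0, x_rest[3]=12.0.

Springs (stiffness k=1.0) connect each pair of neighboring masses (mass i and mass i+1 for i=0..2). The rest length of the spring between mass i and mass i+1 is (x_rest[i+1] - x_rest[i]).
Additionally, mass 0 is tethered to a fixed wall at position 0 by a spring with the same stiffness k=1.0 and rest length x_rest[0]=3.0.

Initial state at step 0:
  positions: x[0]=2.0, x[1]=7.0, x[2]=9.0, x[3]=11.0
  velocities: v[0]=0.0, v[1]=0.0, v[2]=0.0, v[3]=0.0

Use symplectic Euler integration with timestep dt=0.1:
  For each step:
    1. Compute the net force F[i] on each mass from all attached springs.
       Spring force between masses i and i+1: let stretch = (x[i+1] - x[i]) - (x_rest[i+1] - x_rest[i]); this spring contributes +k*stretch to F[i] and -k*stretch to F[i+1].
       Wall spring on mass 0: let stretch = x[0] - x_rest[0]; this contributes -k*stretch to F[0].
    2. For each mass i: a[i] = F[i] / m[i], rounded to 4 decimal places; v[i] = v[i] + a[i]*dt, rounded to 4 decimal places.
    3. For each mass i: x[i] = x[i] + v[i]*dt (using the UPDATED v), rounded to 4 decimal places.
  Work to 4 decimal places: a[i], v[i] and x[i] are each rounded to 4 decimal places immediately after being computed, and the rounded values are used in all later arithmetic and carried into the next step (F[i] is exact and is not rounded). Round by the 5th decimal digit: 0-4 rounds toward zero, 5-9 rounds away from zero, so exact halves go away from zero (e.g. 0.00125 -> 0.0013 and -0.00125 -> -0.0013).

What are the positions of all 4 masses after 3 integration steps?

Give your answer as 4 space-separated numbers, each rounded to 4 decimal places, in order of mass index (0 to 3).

Answer: 2.1763 6.9115 8.9998 11.0595

Derivation:
Step 0: x=[2.0000 7.0000 9.0000 11.0000] v=[0.0000 0.0000 0.0000 0.0000]
Step 1: x=[2.0300 6.9850 9.0000 11.0100] v=[0.3000 -0.1500 0.0000 0.1000]
Step 2: x=[2.0893 6.9553 9.0000 11.0299] v=[0.5925 -0.2970 -0.0005 0.1990]
Step 3: x=[2.1763 6.9115 8.9998 11.0595] v=[0.8702 -0.4381 -0.0020 0.2960]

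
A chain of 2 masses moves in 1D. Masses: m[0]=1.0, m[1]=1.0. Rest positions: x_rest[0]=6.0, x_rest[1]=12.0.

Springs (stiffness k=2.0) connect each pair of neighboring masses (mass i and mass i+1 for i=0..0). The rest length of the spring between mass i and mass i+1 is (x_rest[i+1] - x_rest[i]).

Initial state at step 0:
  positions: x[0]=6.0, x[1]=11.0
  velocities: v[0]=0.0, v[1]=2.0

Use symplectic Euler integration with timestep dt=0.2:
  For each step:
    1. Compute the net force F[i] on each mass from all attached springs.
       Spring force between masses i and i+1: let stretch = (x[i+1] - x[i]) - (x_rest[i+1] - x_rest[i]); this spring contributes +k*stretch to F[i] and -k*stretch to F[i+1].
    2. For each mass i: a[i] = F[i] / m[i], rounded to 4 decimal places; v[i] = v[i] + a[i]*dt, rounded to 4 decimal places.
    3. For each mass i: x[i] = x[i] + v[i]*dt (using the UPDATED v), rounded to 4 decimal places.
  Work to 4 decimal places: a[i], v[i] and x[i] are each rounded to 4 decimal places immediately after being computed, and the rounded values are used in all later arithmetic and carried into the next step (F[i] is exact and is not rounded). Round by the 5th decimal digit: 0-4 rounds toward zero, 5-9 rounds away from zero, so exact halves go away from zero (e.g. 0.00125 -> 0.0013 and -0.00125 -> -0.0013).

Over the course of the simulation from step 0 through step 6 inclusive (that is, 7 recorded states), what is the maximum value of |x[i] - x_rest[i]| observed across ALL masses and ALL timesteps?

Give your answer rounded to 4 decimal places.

Step 0: x=[6.0000 11.0000] v=[0.0000 2.0000]
Step 1: x=[5.9200 11.4800] v=[-0.4000 2.4000]
Step 2: x=[5.8048 11.9952] v=[-0.5760 2.5760]
Step 3: x=[5.7048 12.4952] v=[-0.4998 2.4998]
Step 4: x=[5.6681 12.9319] v=[-0.1836 2.1836]
Step 5: x=[5.7325 13.2675] v=[0.3219 1.6781]
Step 6: x=[5.9197 13.4803] v=[0.9359 1.0641]
Max displacement = 1.4803

Answer: 1.4803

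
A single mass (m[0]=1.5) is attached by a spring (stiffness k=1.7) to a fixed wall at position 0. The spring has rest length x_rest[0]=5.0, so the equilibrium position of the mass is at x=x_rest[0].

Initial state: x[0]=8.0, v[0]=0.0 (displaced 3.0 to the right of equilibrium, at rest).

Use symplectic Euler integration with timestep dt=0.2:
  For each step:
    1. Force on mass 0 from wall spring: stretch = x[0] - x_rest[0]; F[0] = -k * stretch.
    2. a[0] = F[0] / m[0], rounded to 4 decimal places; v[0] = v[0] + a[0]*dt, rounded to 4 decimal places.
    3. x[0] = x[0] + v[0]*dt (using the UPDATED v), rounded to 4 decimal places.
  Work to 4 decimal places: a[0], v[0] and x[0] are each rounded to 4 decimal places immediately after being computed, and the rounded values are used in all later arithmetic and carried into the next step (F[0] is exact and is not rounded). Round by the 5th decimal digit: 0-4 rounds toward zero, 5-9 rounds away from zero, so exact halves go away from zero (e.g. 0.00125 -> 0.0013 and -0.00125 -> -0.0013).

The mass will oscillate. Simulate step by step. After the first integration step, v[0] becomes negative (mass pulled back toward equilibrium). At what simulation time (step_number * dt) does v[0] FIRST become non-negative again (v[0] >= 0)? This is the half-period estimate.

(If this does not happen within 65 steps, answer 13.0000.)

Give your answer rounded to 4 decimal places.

Step 0: x=[8.0000] v=[0.0000]
Step 1: x=[7.8640] v=[-0.6800]
Step 2: x=[7.5982] v=[-1.3292]
Step 3: x=[7.2146] v=[-1.9181]
Step 4: x=[6.7306] v=[-2.4201]
Step 5: x=[6.1681] v=[-2.8124]
Step 6: x=[5.5527] v=[-3.0772]
Step 7: x=[4.9122] v=[-3.2025]
Step 8: x=[4.2757] v=[-3.1826]
Step 9: x=[3.6720] v=[-3.0184]
Step 10: x=[3.1285] v=[-2.7174]
Step 11: x=[2.6699] v=[-2.2932]
Step 12: x=[2.3169] v=[-1.7650]
Step 13: x=[2.0855] v=[-1.1568]
Step 14: x=[1.9863] v=[-0.4962]
Step 15: x=[2.0237] v=[0.1869]
First v>=0 after going negative at step 15, time=3.0000

Answer: 3.0000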